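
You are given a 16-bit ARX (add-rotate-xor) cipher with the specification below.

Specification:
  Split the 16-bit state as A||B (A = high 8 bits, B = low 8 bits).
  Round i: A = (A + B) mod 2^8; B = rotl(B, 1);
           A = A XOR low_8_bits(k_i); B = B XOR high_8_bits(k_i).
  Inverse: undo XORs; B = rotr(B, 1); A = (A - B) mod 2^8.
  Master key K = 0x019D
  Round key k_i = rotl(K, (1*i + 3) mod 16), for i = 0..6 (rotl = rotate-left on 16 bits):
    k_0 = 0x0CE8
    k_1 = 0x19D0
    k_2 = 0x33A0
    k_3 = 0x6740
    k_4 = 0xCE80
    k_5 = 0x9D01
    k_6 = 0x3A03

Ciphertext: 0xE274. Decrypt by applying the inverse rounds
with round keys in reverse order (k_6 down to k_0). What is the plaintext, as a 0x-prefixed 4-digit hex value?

0xC3CC

s_0 = ciphertext = 0xE274
s_1 = InvRound(s_0, k_6) = 0xBA27
s_2 = InvRound(s_1, k_5) = 0x5E5D
s_3 = InvRound(s_2, k_4) = 0x15C9
s_4 = InvRound(s_3, k_3) = 0xFE57
s_5 = InvRound(s_4, k_2) = 0x2C32
s_6 = InvRound(s_5, k_1) = 0x6795
s_7 = InvRound(s_6, k_0) = 0xC3CC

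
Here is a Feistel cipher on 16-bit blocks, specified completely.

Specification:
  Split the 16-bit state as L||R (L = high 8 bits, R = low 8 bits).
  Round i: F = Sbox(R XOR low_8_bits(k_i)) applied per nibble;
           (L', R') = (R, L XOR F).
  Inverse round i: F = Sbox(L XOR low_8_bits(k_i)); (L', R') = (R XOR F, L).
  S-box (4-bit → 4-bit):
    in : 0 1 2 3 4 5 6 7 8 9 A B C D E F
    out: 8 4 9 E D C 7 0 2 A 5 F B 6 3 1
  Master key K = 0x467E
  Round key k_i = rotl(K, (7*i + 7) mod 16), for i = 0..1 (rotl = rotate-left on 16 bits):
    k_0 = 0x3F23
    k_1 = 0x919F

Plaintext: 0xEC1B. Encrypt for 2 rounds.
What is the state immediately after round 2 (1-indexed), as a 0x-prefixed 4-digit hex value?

s_0 = plaintext = 0xEC1B
s_1 = Round(s_0, k_0) = 0x1B0E
s_2 = Round(s_1, k_1) = 0x0EBF

0x0EBF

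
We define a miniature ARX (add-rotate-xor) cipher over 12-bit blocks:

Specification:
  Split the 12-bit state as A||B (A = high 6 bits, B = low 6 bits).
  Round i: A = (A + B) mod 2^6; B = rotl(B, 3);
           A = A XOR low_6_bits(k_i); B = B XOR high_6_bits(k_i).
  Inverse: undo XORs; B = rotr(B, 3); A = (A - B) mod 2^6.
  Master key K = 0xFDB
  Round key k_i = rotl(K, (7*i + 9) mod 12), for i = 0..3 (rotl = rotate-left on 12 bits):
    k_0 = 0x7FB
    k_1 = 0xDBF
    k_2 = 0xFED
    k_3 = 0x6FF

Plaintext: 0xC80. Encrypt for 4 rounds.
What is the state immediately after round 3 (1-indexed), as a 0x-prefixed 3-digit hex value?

0x256

s_0 = plaintext = 0xC80
s_1 = Round(s_0, k_0) = 0x25F
s_2 = Round(s_1, k_1) = 0x5CD
s_3 = Round(s_2, k_2) = 0x256
s_4 = Round(s_3, k_3) = 0x829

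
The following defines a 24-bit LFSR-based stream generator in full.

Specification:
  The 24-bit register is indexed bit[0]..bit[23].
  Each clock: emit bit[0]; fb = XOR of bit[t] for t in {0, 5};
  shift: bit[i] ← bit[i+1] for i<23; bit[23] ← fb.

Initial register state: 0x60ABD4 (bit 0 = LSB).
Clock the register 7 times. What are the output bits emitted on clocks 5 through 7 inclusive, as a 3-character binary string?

101

reg_0 = 0x60ABD4
clock 1: out=0, reg = 0x3055EA
clock 2: out=0, reg = 0x982AF5
clock 3: out=1, reg = 0x4C157A
clock 4: out=0, reg = 0xA60ABD
clock 5: out=1, reg = 0x53055E
clock 6: out=0, reg = 0x2982AF
clock 7: out=1, reg = 0x14C157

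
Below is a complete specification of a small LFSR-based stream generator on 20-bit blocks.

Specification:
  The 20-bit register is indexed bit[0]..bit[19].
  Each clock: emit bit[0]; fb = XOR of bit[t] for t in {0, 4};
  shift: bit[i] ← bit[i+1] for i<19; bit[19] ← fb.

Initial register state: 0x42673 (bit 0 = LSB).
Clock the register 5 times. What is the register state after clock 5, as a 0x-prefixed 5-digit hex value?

0xA2133

reg_0 = 0x42673
clock 1: out=1, reg = 0x21339
clock 2: out=1, reg = 0x1099C
clock 3: out=0, reg = 0x884CE
clock 4: out=0, reg = 0x44267
clock 5: out=1, reg = 0xA2133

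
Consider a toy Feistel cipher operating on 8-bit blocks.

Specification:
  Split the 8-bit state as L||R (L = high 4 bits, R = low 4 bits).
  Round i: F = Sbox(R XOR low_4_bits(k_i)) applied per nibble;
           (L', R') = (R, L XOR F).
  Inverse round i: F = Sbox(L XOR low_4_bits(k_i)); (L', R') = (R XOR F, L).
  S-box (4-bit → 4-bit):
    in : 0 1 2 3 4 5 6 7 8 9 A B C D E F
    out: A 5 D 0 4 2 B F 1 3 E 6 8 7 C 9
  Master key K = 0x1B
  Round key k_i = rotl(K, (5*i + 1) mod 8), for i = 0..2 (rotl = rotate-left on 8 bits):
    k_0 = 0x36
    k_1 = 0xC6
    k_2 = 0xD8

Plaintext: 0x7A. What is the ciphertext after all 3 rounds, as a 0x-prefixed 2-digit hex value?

s_0 = plaintext = 0x7A
s_1 = Round(s_0, k_0) = 0xAF
s_2 = Round(s_1, k_1) = 0xF9
s_3 = Round(s_2, k_2) = 0x9A

0x9A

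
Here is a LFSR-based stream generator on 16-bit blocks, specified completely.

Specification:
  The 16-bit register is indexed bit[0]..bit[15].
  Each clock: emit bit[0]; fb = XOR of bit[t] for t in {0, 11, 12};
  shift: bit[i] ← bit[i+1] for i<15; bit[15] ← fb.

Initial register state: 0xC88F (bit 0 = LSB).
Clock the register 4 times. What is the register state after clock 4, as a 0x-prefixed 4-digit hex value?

reg_0 = 0xC88F
clock 1: out=1, reg = 0x6447
clock 2: out=1, reg = 0xB223
clock 3: out=1, reg = 0x5911
clock 4: out=1, reg = 0xAC88

0xAC88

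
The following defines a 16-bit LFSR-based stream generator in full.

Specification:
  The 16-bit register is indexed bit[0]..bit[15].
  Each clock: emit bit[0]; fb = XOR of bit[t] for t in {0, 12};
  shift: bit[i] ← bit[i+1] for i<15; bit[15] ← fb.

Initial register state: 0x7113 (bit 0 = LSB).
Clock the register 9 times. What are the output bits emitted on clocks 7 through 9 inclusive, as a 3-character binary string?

001

reg_0 = 0x7113
clock 1: out=1, reg = 0x3889
clock 2: out=1, reg = 0x1C44
clock 3: out=0, reg = 0x8E22
clock 4: out=0, reg = 0x4711
clock 5: out=1, reg = 0xA388
clock 6: out=0, reg = 0x51C4
clock 7: out=0, reg = 0xA8E2
clock 8: out=0, reg = 0x5471
clock 9: out=1, reg = 0x2A38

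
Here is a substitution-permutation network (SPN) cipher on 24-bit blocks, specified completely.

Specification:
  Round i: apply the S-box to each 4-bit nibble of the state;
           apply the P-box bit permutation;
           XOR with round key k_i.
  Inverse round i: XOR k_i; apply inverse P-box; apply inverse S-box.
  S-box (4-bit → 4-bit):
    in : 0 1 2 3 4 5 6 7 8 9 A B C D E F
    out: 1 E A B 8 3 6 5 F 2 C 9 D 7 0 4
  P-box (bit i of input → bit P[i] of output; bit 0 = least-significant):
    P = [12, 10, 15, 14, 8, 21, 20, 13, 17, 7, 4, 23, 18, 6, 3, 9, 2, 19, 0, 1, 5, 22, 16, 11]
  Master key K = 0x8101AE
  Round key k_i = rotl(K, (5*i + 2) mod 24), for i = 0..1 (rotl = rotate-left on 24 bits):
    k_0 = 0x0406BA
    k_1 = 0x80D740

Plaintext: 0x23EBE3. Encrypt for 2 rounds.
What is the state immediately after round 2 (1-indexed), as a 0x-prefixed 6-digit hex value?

s_0 = plaintext = 0x23EBE3
s_1 = Round(s_0, k_0) = 0xCE5ABC
s_2 = Round(s_1, k_1) = 0x052E30

0x052E30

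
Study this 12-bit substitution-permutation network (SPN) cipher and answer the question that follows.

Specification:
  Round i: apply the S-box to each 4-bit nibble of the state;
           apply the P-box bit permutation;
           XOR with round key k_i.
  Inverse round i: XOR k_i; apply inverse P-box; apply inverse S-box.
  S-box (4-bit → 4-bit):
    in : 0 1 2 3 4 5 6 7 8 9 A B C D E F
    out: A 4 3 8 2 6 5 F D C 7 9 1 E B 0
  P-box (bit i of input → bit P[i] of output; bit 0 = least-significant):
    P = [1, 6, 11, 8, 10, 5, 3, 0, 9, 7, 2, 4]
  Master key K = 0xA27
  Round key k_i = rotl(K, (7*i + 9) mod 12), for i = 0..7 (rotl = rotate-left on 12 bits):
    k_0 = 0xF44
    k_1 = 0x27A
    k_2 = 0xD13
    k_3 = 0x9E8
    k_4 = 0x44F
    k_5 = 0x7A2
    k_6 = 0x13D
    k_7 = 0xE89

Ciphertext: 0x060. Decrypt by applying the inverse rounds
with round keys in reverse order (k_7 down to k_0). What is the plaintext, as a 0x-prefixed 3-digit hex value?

s_0 = ciphertext = 0x060
s_1 = InvRound(s_0, k_7) = 0x275
s_2 = InvRound(s_1, k_6) = 0xC10
s_3 = InvRound(s_2, k_5) = 0xE48
s_4 = InvRound(s_3, k_4) = 0x636
s_5 = InvRound(s_4, k_3) = 0x767
s_6 = InvRound(s_5, k_2) = 0x845
s_7 = InvRound(s_6, k_1) = 0x8D6
s_8 = InvRound(s_7, k_0) = 0xECB

0xECB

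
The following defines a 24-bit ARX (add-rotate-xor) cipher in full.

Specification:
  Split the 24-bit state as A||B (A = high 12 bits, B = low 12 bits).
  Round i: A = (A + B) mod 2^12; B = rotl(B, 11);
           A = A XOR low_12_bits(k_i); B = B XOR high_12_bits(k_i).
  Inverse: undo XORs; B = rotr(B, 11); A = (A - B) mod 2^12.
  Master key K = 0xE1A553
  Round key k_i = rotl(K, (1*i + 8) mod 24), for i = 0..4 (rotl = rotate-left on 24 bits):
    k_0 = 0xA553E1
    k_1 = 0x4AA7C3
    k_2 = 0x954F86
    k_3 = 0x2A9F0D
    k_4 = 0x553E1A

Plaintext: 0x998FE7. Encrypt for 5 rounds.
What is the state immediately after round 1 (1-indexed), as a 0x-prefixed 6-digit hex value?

0xA9E5A6

s_0 = plaintext = 0x998FE7
s_1 = Round(s_0, k_0) = 0xA9E5A6
s_2 = Round(s_1, k_1) = 0x787679
s_3 = Round(s_2, k_2) = 0x186268
s_4 = Round(s_3, k_3) = 0xCE339D
s_5 = Round(s_4, k_4) = 0xE9AC9D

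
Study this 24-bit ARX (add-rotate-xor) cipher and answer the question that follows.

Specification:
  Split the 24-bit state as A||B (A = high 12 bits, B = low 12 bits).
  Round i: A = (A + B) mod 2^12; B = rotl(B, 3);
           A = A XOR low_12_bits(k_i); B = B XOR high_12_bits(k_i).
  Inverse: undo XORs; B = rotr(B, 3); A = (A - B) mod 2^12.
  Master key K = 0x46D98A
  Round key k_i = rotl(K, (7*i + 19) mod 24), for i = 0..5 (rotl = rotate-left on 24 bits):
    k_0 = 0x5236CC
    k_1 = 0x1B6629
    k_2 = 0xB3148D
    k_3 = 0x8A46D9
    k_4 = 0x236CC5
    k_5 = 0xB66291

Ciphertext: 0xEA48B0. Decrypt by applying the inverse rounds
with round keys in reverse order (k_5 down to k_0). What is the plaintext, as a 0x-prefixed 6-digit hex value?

s_0 = ciphertext = 0xEA48B0
s_1 = InvRound(s_0, k_5) = 0xFBBC7A
s_2 = InvRound(s_1, k_4) = 0x9B59C9
s_3 = InvRound(s_2, k_3) = 0x53FA2D
s_4 = InvRound(s_3, k_2) = 0x98F823
s_5 = InvRound(s_4, k_1) = 0x474B32
s_6 = InvRound(s_5, k_0) = 0xEF63C2

0xEF63C2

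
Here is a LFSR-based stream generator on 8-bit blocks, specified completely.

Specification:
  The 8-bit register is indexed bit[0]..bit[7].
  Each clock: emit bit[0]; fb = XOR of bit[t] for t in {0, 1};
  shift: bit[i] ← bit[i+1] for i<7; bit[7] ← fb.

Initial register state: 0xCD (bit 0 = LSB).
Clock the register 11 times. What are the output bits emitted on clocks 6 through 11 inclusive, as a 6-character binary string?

011110

reg_0 = 0xCD
clock 1: out=1, reg = 0xE6
clock 2: out=0, reg = 0xF3
clock 3: out=1, reg = 0x79
clock 4: out=1, reg = 0xBC
clock 5: out=0, reg = 0x5E
clock 6: out=0, reg = 0xAF
clock 7: out=1, reg = 0x57
clock 8: out=1, reg = 0x2B
clock 9: out=1, reg = 0x15
clock 10: out=1, reg = 0x8A
clock 11: out=0, reg = 0xC5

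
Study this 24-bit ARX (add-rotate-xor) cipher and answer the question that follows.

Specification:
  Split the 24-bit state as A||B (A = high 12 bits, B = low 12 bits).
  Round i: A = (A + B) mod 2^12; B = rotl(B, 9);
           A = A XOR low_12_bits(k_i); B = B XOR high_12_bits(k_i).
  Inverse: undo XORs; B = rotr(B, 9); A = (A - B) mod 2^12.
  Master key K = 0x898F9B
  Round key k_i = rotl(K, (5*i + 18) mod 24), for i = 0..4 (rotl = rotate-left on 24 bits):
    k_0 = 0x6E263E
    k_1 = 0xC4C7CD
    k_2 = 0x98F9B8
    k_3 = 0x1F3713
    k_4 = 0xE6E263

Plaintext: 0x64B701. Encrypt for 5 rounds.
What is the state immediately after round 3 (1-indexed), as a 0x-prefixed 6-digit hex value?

s_0 = plaintext = 0x64B701
s_1 = Round(s_0, k_0) = 0xB72402
s_2 = Round(s_1, k_1) = 0x8B98CC
s_3 = Round(s_2, k_2) = 0x83D096
s_4 = Round(s_3, k_3) = 0xFC0DE1
s_5 = Round(s_4, k_4) = 0xFC2DD2

0x83D096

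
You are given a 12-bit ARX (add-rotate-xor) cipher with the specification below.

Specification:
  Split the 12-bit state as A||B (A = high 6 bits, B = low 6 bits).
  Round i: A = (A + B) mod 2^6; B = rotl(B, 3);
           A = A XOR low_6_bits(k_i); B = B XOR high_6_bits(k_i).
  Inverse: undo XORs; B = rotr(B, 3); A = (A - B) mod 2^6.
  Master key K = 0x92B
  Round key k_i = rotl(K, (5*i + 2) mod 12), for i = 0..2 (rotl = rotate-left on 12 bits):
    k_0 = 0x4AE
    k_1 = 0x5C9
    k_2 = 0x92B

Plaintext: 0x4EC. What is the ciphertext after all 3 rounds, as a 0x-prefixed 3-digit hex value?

s_0 = plaintext = 0x4EC
s_1 = Round(s_0, k_0) = 0x477
s_2 = Round(s_1, k_1) = 0x069
s_3 = Round(s_2, k_2) = 0x069

0x069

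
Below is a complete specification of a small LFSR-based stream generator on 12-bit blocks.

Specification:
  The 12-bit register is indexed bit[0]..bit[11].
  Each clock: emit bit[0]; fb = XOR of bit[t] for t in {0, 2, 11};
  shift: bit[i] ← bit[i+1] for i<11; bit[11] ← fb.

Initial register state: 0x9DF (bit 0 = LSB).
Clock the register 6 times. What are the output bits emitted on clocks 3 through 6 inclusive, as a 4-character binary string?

1110

reg_0 = 0x9DF
clock 1: out=1, reg = 0xCEF
clock 2: out=1, reg = 0xE77
clock 3: out=1, reg = 0xF3B
clock 4: out=1, reg = 0x79D
clock 5: out=1, reg = 0x3CE
clock 6: out=0, reg = 0x9E7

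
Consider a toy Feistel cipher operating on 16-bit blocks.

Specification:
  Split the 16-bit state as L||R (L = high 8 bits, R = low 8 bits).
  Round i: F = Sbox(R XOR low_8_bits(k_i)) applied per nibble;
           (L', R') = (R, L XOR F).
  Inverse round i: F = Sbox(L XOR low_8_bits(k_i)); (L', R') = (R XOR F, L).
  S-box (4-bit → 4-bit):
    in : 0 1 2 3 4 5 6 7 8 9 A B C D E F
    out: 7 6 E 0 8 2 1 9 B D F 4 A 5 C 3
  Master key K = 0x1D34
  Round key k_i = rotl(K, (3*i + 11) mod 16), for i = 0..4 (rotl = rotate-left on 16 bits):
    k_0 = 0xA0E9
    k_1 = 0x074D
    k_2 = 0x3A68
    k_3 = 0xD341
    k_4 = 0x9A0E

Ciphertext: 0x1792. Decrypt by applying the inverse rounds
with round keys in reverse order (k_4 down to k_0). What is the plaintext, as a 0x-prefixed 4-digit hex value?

0xC515

s_0 = ciphertext = 0x1792
s_1 = InvRound(s_0, k_4) = 0xFF17
s_2 = InvRound(s_1, k_3) = 0x5BFF
s_3 = InvRound(s_2, k_2) = 0xFF5B
s_4 = InvRound(s_3, k_1) = 0x15FF
s_5 = InvRound(s_4, k_0) = 0xC515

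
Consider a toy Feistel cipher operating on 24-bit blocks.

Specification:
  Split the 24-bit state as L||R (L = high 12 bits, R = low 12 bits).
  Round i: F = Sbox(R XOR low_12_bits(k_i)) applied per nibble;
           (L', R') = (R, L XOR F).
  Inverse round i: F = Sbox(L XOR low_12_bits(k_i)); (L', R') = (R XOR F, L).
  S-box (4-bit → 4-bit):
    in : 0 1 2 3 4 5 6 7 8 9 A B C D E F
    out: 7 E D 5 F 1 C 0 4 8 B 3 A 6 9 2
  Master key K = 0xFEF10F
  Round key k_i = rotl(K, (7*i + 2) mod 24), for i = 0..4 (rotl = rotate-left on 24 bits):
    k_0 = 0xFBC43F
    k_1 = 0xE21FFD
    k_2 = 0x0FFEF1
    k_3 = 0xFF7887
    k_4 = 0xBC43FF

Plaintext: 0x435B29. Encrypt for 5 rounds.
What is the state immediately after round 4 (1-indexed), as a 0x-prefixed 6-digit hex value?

s_0 = plaintext = 0x435B29
s_1 = Round(s_0, k_0) = 0xB296D9
s_2 = Round(s_1, k_1) = 0x6D93F6
s_3 = Round(s_2, k_2) = 0x3F60A9
s_4 = Round(s_3, k_3) = 0x0A972F
s_5 = Round(s_4, k_4) = 0x72FFCE

0x0A972F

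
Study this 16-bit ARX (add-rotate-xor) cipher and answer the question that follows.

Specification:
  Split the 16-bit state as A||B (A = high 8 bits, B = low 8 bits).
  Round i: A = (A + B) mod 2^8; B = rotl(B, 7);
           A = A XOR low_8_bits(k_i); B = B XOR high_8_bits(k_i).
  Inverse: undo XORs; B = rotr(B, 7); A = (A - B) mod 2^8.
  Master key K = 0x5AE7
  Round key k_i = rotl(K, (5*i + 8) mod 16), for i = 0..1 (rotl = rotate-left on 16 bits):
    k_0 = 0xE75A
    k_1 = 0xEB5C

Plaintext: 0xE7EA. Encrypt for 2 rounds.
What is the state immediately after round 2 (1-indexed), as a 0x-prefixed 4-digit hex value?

s_0 = plaintext = 0xE7EA
s_1 = Round(s_0, k_0) = 0x8B92
s_2 = Round(s_1, k_1) = 0x41A2

0x41A2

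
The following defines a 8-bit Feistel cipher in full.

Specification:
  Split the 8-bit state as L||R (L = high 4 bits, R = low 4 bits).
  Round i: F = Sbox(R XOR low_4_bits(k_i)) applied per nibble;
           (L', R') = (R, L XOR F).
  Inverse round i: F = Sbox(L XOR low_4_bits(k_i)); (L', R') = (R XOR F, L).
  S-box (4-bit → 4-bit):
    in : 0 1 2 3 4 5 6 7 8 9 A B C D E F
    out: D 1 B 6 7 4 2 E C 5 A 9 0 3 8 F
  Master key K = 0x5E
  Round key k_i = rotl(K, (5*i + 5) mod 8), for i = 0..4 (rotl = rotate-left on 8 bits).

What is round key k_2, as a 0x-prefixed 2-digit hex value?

K = 0x5E
k_0 = rotl(K, (5*0+5) mod 8) = rotl(K, 5) = 0xCB
k_1 = rotl(K, (5*1+5) mod 8) = rotl(K, 2) = 0x79
k_2 = rotl(K, (5*2+5) mod 8) = rotl(K, 7) = 0x2F

0x2F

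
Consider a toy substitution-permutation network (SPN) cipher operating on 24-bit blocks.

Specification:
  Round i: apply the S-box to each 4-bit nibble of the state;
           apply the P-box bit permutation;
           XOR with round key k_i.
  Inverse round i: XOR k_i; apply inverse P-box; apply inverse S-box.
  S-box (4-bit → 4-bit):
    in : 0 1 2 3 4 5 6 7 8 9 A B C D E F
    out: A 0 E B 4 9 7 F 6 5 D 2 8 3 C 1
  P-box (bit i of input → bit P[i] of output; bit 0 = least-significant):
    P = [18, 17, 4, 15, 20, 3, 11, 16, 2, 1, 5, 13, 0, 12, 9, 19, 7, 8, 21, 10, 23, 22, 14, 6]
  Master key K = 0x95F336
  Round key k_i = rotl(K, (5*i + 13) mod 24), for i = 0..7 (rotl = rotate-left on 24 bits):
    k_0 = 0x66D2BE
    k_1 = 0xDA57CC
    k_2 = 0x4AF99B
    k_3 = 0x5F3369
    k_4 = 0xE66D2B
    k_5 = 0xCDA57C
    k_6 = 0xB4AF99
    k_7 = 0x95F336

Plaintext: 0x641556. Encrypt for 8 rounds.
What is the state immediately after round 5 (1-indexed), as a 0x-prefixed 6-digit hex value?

0x5DEE94

s_0 = plaintext = 0x641556
s_1 = Round(s_0, k_0) = 0x91B2AA
s_2 = Round(s_1, k_1) = 0x4FAFFE
s_3 = Round(s_2, k_2) = 0x523B0E
s_4 = Round(s_3, k_3) = 0xF6A632
s_5 = Round(s_4, k_4) = 0x5DEE94
s_6 = Round(s_5, k_5) = 0x558E8C
s_7 = Round(s_6, k_6) = 0x341171
s_8 = Round(s_7, k_7) = 0x64FB7E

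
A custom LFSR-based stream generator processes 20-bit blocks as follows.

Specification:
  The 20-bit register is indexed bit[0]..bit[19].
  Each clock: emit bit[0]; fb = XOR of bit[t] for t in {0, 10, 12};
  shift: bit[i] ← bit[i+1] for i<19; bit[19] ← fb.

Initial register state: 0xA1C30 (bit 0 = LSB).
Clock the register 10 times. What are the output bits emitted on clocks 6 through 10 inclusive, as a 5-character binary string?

10000

reg_0 = 0xA1C30
clock 1: out=0, reg = 0x50E18
clock 2: out=0, reg = 0xA870C
clock 3: out=0, reg = 0xD4386
clock 4: out=0, reg = 0x6A1C3
clock 5: out=1, reg = 0xB50E1
clock 6: out=1, reg = 0x5A870
clock 7: out=0, reg = 0x2D438
clock 8: out=0, reg = 0x16A1C
clock 9: out=0, reg = 0x0B50E
clock 10: out=0, reg = 0x05A87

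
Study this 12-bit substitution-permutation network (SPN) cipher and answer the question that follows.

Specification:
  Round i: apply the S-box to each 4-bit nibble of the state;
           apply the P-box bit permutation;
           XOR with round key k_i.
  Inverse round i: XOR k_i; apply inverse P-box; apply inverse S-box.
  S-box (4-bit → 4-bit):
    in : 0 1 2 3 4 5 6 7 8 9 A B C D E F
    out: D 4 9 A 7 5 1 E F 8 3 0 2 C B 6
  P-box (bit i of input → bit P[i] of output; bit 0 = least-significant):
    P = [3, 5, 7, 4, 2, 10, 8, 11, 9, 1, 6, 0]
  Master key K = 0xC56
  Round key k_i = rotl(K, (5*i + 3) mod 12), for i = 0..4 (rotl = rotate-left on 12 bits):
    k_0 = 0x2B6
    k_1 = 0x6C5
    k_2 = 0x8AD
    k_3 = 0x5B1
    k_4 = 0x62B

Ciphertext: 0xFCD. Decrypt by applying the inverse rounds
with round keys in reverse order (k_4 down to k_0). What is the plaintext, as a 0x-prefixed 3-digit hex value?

s_0 = ciphertext = 0xFCD
s_1 = InvRound(s_0, k_4) = 0xF0F
s_2 = InvRound(s_1, k_3) = 0xA28
s_3 = InvRound(s_2, k_2) = 0x261
s_4 = InvRound(s_3, k_1) = 0xBAF
s_5 = InvRound(s_4, k_0) = 0x9D2

0x9D2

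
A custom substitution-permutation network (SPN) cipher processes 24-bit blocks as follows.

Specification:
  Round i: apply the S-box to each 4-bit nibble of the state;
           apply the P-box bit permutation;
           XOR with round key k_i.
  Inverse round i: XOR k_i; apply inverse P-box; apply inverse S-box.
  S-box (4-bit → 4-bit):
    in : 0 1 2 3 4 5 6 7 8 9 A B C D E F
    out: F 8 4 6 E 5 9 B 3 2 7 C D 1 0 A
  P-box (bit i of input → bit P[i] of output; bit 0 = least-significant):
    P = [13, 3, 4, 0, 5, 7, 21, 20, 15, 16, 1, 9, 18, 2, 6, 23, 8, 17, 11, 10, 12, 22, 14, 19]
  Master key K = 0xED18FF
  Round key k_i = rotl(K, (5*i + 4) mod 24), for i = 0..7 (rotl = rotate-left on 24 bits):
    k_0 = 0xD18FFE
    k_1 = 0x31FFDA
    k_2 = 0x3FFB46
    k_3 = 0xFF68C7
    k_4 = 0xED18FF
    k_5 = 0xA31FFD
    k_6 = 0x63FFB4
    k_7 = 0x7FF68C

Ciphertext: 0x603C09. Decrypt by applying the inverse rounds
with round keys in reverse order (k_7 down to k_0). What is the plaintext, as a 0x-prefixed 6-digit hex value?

s_0 = ciphertext = 0x603C09
s_1 = InvRound(s_0, k_7) = 0xB387F1
s_2 = InvRound(s_1, k_6) = 0xA24E16
s_3 = InvRound(s_2, k_5) = 0x5D238F
s_4 = InvRound(s_3, k_4) = 0xD5B1C5
s_5 = InvRound(s_4, k_3) = 0xCAE52E
s_6 = InvRound(s_5, k_2) = 0x8BCFC9
s_7 = InvRound(s_6, k_1) = 0x6912BC
s_8 = InvRound(s_7, k_0) = 0x6CB5BE

0x6CB5BE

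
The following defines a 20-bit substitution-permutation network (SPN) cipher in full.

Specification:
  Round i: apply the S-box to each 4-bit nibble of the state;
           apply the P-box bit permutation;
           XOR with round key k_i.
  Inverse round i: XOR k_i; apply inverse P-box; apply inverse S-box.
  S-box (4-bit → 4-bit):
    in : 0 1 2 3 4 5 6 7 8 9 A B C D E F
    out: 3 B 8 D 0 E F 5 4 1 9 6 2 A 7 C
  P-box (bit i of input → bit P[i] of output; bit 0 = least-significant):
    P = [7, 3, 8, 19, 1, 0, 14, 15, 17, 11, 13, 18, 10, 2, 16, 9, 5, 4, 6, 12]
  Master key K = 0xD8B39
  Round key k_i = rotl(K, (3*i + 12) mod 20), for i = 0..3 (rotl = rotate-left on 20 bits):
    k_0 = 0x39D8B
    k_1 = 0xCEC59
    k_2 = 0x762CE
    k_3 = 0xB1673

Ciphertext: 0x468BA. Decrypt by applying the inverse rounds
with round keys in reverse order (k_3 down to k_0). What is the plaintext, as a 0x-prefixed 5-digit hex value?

s_0 = ciphertext = 0x468BA
s_1 = InvRound(s_0, k_3) = 0xF36B1
s_2 = InvRound(s_1, k_2) = 0x604ED
s_3 = InvRound(s_2, k_1) = 0x0CEFA
s_4 = InvRound(s_3, k_0) = 0x6F9B8

0x6F9B8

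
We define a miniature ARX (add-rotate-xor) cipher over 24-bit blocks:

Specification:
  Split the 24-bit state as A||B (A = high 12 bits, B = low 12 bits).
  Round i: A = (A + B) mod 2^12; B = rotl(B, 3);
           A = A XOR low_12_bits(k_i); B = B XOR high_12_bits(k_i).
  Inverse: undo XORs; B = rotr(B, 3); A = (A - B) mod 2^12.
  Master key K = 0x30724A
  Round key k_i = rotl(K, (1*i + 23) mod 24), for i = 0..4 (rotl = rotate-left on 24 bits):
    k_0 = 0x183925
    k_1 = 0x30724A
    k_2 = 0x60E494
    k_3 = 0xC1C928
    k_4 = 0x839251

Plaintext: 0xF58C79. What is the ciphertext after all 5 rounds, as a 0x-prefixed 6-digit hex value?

0x97C76A

s_0 = plaintext = 0xF58C79
s_1 = Round(s_0, k_0) = 0x2F424D
s_2 = Round(s_1, k_1) = 0x70B16E
s_3 = Round(s_2, k_2) = 0xCEDD7E
s_4 = Round(s_3, k_3) = 0x3437EA
s_5 = Round(s_4, k_4) = 0x97C76A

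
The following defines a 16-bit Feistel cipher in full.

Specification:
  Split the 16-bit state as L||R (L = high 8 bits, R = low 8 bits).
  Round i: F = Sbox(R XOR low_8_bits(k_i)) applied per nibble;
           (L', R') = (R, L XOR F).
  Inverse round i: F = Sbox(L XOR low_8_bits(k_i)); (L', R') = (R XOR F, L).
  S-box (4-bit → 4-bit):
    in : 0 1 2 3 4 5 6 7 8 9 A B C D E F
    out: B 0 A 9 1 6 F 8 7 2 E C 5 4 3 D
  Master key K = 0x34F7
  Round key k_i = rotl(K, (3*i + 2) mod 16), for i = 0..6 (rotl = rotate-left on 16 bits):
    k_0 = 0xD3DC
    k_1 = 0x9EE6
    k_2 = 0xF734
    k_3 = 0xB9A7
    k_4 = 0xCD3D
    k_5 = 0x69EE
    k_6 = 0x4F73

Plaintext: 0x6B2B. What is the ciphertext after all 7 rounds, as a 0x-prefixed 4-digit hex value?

s_0 = plaintext = 0x6B2B
s_1 = Round(s_0, k_0) = 0x2BB3
s_2 = Round(s_1, k_1) = 0xB34D
s_3 = Round(s_2, k_2) = 0x4D31
s_4 = Round(s_3, k_3) = 0x3162
s_5 = Round(s_4, k_4) = 0x625C
s_6 = Round(s_5, k_5) = 0x5CA8
s_7 = Round(s_6, k_6) = 0xA810

0xA810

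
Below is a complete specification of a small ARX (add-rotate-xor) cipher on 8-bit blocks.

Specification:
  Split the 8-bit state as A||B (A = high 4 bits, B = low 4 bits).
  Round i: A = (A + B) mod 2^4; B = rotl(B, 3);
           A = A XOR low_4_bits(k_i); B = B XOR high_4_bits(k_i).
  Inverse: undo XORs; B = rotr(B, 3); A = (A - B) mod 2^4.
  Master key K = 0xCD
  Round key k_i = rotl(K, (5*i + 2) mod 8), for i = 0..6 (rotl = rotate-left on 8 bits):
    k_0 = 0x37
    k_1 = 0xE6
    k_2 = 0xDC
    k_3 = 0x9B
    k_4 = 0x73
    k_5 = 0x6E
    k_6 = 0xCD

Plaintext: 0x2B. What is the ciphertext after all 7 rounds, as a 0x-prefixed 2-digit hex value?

s_0 = plaintext = 0x2B
s_1 = Round(s_0, k_0) = 0xAE
s_2 = Round(s_1, k_1) = 0xE9
s_3 = Round(s_2, k_2) = 0xB1
s_4 = Round(s_3, k_3) = 0x71
s_5 = Round(s_4, k_4) = 0xBF
s_6 = Round(s_5, k_5) = 0x49
s_7 = Round(s_6, k_6) = 0x00

0x00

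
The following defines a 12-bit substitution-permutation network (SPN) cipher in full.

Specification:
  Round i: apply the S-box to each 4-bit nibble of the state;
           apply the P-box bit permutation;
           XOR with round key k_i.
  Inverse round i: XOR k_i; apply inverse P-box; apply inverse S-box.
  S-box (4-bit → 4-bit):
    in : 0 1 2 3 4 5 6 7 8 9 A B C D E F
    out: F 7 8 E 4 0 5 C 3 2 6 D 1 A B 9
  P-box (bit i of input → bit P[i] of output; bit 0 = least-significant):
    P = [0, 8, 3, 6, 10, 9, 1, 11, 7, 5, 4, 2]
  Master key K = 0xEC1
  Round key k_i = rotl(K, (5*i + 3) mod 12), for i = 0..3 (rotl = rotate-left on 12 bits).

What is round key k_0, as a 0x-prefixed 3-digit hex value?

K = 0xEC1
k_0 = rotl(K, (5*0+3) mod 12) = rotl(K, 3) = 0x60F

0x60F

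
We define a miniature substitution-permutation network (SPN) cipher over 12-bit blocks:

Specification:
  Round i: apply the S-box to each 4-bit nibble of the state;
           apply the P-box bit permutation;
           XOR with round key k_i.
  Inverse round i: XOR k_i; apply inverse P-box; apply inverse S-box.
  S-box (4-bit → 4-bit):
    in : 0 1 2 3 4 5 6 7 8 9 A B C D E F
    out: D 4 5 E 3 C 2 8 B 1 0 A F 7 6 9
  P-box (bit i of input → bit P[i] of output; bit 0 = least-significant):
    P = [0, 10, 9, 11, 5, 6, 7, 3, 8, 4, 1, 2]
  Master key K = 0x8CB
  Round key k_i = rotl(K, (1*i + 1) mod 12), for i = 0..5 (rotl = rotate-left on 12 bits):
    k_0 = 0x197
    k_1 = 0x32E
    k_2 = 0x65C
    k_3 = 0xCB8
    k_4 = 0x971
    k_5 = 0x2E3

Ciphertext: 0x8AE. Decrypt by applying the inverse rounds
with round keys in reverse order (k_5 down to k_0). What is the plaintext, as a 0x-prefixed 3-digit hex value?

0xE00

s_0 = ciphertext = 0x8AE
s_1 = InvRound(s_0, k_5) = 0x7B0
s_2 = InvRound(s_1, k_4) = 0xAEC
s_3 = InvRound(s_2, k_3) = 0xB6E
s_4 = InvRound(s_3, k_2) = 0xD9B
s_5 = InvRound(s_4, k_1) = 0xB2C
s_6 = InvRound(s_5, k_0) = 0xE00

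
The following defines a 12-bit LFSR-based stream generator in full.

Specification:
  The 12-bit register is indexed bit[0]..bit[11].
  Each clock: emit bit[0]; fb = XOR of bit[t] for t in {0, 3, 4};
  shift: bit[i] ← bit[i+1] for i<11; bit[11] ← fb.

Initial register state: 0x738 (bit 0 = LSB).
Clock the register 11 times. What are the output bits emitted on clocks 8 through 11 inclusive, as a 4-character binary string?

0111

reg_0 = 0x738
clock 1: out=0, reg = 0x39C
clock 2: out=0, reg = 0x1CE
clock 3: out=0, reg = 0x8E7
clock 4: out=1, reg = 0xC73
clock 5: out=1, reg = 0x639
clock 6: out=1, reg = 0xB1C
clock 7: out=0, reg = 0x58E
clock 8: out=0, reg = 0xAC7
clock 9: out=1, reg = 0xD63
clock 10: out=1, reg = 0xEB1
clock 11: out=1, reg = 0x758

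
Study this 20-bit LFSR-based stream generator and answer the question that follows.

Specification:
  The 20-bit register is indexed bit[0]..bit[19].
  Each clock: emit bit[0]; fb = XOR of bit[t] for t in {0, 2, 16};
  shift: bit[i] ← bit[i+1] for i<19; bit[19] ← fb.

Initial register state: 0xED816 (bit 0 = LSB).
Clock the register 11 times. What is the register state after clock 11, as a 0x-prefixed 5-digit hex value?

0x59BDB

reg_0 = 0xED816
clock 1: out=0, reg = 0xF6C0B
clock 2: out=1, reg = 0x7B605
clock 3: out=1, reg = 0xBDB02
clock 4: out=0, reg = 0xDED81
clock 5: out=1, reg = 0x6F6C0
clock 6: out=0, reg = 0x37B60
clock 7: out=0, reg = 0x9BDB0
clock 8: out=0, reg = 0xCDED8
clock 9: out=0, reg = 0x66F6C
clock 10: out=0, reg = 0xB37B6
clock 11: out=0, reg = 0x59BDB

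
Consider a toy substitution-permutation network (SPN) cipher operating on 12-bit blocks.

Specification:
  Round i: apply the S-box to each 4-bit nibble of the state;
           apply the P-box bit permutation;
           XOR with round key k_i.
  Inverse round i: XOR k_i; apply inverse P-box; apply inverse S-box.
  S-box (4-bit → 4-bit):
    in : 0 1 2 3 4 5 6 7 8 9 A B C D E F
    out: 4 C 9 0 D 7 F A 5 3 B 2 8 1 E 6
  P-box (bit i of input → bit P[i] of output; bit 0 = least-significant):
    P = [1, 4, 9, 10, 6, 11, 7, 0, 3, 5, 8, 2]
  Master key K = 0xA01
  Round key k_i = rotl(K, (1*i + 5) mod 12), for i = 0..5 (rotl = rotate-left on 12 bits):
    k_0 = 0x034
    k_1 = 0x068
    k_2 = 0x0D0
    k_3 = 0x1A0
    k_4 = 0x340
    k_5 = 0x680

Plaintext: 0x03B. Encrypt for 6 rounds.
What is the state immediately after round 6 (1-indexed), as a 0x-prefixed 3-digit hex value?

s_0 = plaintext = 0x03B
s_1 = Round(s_0, k_0) = 0x124
s_2 = Round(s_1, k_1) = 0x72F
s_3 = Round(s_2, k_2) = 0x2A5
s_4 = Round(s_3, k_3) = 0xBFF
s_5 = Round(s_4, k_4) = 0x9F0
s_6 = Round(s_5, k_5) = 0xC28

0xC28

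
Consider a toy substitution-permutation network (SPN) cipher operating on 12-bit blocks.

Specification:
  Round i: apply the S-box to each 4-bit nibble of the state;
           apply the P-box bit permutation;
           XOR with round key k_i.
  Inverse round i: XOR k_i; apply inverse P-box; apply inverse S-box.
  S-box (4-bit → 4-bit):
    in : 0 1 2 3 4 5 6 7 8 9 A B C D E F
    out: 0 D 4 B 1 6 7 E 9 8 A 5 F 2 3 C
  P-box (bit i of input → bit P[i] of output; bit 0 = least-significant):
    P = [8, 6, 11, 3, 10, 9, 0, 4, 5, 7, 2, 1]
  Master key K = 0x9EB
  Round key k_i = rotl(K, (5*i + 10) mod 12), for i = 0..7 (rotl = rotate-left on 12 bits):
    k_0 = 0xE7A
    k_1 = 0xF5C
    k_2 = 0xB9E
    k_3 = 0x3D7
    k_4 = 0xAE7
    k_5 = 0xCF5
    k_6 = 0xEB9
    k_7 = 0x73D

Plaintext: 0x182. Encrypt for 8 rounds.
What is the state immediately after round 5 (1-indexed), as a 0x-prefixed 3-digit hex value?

s_0 = plaintext = 0x182
s_1 = Round(s_0, k_0) = 0x24C
s_2 = Round(s_1, k_1) = 0x210
s_3 = Round(s_2, k_2) = 0xF8B
s_4 = Round(s_3, k_3) = 0xEC1
s_5 = Round(s_4, k_4) = 0x55E
s_6 = Round(s_5, k_5) = 0xF30
s_7 = Round(s_6, k_6) = 0x8AF
s_8 = Round(s_7, k_7) = 0xD07

0x55E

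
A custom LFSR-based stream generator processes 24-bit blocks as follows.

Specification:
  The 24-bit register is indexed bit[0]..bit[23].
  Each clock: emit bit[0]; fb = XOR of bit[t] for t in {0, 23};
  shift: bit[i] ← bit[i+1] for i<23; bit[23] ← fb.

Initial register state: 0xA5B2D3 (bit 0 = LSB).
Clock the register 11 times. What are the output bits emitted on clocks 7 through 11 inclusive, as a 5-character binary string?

11010

reg_0 = 0xA5B2D3
clock 1: out=1, reg = 0x52D969
clock 2: out=1, reg = 0xA96CB4
clock 3: out=0, reg = 0xD4B65A
clock 4: out=0, reg = 0xEA5B2D
clock 5: out=1, reg = 0x752D96
clock 6: out=0, reg = 0x3A96CB
clock 7: out=1, reg = 0x9D4B65
clock 8: out=1, reg = 0x4EA5B2
clock 9: out=0, reg = 0x2752D9
clock 10: out=1, reg = 0x93A96C
clock 11: out=0, reg = 0xC9D4B6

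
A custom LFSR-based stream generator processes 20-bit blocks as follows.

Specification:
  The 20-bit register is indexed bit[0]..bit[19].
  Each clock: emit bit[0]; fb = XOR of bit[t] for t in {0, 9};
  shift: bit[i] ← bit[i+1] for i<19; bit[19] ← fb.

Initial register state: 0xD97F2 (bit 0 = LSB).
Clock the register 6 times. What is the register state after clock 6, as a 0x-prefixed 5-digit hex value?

0xE765F

reg_0 = 0xD97F2
clock 1: out=0, reg = 0xECBF9
clock 2: out=1, reg = 0x765FC
clock 3: out=0, reg = 0x3B2FE
clock 4: out=0, reg = 0x9D97F
clock 5: out=1, reg = 0xCECBF
clock 6: out=1, reg = 0xE765F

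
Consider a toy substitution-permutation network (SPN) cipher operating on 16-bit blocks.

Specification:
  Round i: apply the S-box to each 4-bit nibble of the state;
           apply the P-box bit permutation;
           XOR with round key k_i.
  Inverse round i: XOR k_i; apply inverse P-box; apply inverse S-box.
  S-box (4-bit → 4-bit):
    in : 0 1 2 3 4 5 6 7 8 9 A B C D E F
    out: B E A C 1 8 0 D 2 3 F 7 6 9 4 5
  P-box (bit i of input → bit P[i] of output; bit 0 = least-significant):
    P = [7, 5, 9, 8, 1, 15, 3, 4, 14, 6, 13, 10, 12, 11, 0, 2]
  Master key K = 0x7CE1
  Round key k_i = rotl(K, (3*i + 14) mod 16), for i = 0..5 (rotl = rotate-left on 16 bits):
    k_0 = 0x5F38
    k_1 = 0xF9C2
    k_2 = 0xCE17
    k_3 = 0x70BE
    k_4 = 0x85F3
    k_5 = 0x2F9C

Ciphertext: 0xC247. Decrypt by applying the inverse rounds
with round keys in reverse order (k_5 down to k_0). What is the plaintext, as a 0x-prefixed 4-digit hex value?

s_0 = ciphertext = 0xC247
s_1 = InvRound(s_0, k_5) = 0xCAAD
s_2 = InvRound(s_1, k_4) = 0x2073
s_3 = InvRound(s_2, k_3) = 0x79E4
s_4 = InvRound(s_3, k_2) = 0xF10A
s_5 = InvRound(s_4, k_1) = 0x88E4
s_6 = InvRound(s_5, k_0) = 0xD017

0xD017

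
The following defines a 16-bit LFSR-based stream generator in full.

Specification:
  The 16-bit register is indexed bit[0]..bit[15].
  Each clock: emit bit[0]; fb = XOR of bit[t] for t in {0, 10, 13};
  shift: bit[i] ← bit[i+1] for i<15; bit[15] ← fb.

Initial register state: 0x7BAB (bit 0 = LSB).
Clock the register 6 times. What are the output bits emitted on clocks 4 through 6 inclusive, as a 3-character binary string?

reg_0 = 0x7BAB
clock 1: out=1, reg = 0x3DD5
clock 2: out=1, reg = 0x9EEA
clock 3: out=0, reg = 0xCF75
clock 4: out=1, reg = 0x67BA
clock 5: out=0, reg = 0x33DD
clock 6: out=1, reg = 0x19EE

101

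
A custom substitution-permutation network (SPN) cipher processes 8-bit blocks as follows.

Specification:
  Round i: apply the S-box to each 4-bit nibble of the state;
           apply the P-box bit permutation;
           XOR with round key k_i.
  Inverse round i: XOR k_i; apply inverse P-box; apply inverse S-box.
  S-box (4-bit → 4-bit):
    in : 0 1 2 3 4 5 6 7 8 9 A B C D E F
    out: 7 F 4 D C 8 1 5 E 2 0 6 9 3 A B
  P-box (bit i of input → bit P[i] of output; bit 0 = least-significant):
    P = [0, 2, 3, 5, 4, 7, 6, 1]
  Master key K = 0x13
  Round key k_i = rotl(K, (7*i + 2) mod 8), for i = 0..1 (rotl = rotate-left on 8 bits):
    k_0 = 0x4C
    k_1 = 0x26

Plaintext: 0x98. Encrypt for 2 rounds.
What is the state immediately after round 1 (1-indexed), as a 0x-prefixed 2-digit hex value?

s_0 = plaintext = 0x98
s_1 = Round(s_0, k_0) = 0xE0
s_2 = Round(s_1, k_1) = 0xA9

0xE0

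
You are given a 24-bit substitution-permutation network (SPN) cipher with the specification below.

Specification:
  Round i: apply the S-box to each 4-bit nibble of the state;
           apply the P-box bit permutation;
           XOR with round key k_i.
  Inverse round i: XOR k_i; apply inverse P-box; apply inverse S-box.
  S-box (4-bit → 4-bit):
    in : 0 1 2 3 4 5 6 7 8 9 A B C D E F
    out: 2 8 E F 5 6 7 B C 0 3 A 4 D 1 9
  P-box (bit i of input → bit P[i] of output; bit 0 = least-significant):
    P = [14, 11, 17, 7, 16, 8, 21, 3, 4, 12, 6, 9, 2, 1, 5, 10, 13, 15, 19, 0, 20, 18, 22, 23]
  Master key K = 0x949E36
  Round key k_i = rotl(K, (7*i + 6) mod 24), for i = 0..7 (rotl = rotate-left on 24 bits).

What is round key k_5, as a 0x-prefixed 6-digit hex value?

K = 0x949E36
k_0 = rotl(K, (7*0+6) mod 24) = rotl(K, 6) = 0x278DA5
k_1 = rotl(K, (7*1+6) mod 24) = rotl(K, 13) = 0xC6D293
k_2 = rotl(K, (7*2+6) mod 24) = rotl(K, 20) = 0x6949E3
k_3 = rotl(K, (7*3+6) mod 24) = rotl(K, 3) = 0xA4F1B4
k_4 = rotl(K, (7*4+6) mod 24) = rotl(K, 10) = 0x78DA52
k_5 = rotl(K, (7*5+6) mod 24) = rotl(K, 17) = 0x6D293C

0x6D293C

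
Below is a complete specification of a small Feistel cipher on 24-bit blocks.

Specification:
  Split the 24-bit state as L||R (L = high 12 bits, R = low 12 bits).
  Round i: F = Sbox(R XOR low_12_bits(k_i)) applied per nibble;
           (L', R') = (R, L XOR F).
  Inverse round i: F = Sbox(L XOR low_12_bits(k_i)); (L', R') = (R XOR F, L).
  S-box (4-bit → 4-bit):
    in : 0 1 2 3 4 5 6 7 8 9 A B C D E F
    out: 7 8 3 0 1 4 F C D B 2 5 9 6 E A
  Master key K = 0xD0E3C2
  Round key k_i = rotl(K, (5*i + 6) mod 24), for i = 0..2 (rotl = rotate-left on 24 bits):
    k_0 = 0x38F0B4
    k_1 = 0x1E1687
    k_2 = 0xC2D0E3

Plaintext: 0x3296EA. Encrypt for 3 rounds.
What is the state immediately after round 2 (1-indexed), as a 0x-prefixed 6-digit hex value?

0xC6740D

s_0 = plaintext = 0x3296EA
s_1 = Round(s_0, k_0) = 0x6EAC67
s_2 = Round(s_1, k_1) = 0xC6740D
s_3 = Round(s_2, k_2) = 0x40DD89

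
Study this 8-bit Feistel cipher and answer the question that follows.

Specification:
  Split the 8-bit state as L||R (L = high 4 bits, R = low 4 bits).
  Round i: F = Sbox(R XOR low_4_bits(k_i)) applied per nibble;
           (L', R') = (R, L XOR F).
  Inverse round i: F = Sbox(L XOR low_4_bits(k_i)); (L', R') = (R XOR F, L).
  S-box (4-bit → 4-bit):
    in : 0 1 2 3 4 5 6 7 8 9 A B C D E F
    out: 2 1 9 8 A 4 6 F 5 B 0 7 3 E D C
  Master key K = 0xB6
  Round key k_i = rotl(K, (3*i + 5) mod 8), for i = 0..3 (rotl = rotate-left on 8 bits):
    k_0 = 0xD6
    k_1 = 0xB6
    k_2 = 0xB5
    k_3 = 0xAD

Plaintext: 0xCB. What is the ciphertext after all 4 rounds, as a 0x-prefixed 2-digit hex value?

s_0 = plaintext = 0xCB
s_1 = Round(s_0, k_0) = 0xB2
s_2 = Round(s_1, k_1) = 0x21
s_3 = Round(s_2, k_2) = 0x18
s_4 = Round(s_3, k_3) = 0x85

0x85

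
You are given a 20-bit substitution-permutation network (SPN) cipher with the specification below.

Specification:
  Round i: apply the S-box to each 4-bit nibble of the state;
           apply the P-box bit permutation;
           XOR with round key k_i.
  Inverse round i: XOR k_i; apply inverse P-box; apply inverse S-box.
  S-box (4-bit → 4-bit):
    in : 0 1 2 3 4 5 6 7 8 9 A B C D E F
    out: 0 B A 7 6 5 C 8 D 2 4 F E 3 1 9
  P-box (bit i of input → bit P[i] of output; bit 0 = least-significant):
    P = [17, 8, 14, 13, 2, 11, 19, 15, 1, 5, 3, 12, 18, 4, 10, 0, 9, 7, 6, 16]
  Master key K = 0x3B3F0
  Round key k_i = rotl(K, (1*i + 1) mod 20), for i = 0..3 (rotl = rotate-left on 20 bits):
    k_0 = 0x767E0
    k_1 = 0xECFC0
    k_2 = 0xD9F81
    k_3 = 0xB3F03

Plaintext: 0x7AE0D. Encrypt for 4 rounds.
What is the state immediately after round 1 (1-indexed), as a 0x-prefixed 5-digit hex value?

s_0 = plaintext = 0x7AE0D
s_1 = Round(s_0, k_0) = 0x462E2
s_2 = Round(s_1, k_1) = 0xEFA25
s_3 = Round(s_2, k_2) = 0xB5588
s_4 = Round(s_3, k_3) = 0x4D9CD

0x462E2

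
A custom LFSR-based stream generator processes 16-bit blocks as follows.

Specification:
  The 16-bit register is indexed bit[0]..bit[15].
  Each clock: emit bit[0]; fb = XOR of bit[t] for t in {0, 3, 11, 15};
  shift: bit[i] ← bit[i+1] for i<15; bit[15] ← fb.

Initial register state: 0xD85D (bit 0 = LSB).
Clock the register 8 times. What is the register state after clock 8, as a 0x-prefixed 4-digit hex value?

0x44D8

reg_0 = 0xD85D
clock 1: out=1, reg = 0x6C2E
clock 2: out=0, reg = 0x3617
clock 3: out=1, reg = 0x9B0B
clock 4: out=1, reg = 0x4D85
clock 5: out=1, reg = 0x26C2
clock 6: out=0, reg = 0x1361
clock 7: out=1, reg = 0x89B0
clock 8: out=0, reg = 0x44D8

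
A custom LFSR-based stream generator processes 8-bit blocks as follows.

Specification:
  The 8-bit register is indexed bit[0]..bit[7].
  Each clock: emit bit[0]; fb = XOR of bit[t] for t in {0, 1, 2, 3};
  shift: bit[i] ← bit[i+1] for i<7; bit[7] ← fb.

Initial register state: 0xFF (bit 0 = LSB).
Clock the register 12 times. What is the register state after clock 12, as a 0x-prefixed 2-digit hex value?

reg_0 = 0xFF
clock 1: out=1, reg = 0x7F
clock 2: out=1, reg = 0x3F
clock 3: out=1, reg = 0x1F
clock 4: out=1, reg = 0x0F
clock 5: out=1, reg = 0x07
clock 6: out=1, reg = 0x83
clock 7: out=1, reg = 0x41
clock 8: out=1, reg = 0xA0
clock 9: out=0, reg = 0x50
clock 10: out=0, reg = 0x28
clock 11: out=0, reg = 0x94
clock 12: out=0, reg = 0xCA

0xCA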